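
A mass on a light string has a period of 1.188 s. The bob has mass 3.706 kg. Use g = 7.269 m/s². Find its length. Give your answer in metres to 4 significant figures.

From T = 2π√(L/g), L = gT²/(4π²) = 7.269 × 1.1880²/(4π²) = 0.2599 m.

0.2599 m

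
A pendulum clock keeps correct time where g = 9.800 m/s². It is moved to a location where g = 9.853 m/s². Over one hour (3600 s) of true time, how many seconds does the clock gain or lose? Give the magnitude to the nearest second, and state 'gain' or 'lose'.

gain 10 s

The clock's period scales as T ∝ 1/√g, so T'/T = √(9.800/9.853) = 0.997307.
In 3600 s of true time the clock registers 3600/0.997307 = 3609.7 s, so it gains 10 s.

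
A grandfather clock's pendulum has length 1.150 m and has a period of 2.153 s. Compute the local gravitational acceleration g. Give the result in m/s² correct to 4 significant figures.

9.794 m/s²

From T = 2π√(L/g), g = 4π²L/T² = 4π² × 1.150/2.1530² = 9.794 m/s².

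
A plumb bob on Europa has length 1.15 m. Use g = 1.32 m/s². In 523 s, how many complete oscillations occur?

89

T = 2π√(L/g) = 2π√(1.15/1.32) = 5.865 s.
Number of complete oscillations = ⌊523/5.865⌋ = ⌊89.18⌋ = 89.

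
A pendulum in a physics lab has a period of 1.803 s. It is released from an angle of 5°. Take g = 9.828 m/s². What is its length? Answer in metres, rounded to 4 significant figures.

0.8093 m

From T = 2π√(L/g), L = gT²/(4π²) = 9.828 × 1.8030²/(4π²) = 0.8093 m.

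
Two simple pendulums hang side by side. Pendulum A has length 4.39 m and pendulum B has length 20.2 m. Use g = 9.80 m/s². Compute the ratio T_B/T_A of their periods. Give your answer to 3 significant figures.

T ∝ √L, so T_B/T_A = √(L_B/L_A) = √(20.2/4.39) = 2.15.

2.15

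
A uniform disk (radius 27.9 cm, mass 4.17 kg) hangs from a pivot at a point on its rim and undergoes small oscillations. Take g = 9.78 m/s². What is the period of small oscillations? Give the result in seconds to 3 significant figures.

I_cm = ½mr² = 0.1623 kg·m². The pivot is at distance d = 0.279 m from the centre of mass.
By the parallel-axis theorem, I = I_cm + md² = 0.1623 + 0.3246 = 0.4869 kg·m².
T = 2π√(I/(mgd)) = 2π√(0.4869/(4.17 × 9.78 × 0.279)) = 1.30 s.

1.30 s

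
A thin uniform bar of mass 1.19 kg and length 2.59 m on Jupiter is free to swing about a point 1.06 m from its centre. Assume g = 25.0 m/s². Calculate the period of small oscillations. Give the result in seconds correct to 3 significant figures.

For a physical pendulum T = 2π√(I/(mgd)), with d = 1.060 m from pivot to centre of mass.
I_cm = mL²/12 = 1.19 × 2.59²/12 = 0.6652 kg·m²; I = I_cm + md² = 0.6652 + 1.19 × 1.060² = 2.002 kg·m².
T = 2π√(2.002/(1.19 × 25.0 × 1.060)) = 1.58 s.

1.58 s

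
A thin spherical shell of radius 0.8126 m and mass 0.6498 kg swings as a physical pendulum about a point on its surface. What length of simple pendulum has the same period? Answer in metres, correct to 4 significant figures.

1.354 m

The equivalent simple-pendulum length is L_eq = I/(md), where I is about the pivot and d = 0.81260 m.
I_cm = (2/3)mR² = 0.28605 kg·m², so I = I_cm + md² = 0.28605 + 0.42908 = 0.71513 kg·m².
L_eq = 0.71513/(0.6498 × 0.81260) = 1.354 m.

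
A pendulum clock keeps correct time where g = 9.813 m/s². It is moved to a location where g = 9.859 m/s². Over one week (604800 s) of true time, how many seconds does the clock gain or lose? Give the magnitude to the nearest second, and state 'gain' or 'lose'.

gain 1416 s

The clock's period scales as T ∝ 1/√g, so T'/T = √(9.813/9.859) = 0.997664.
In 604800 s of true time the clock registers 604800/0.997664 = 606215.9 s, so it gains 1416 s.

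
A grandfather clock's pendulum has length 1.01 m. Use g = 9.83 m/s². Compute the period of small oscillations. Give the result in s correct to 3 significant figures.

2.01 s

T = 2π√(L/g) = 2π√(1.01/9.83) = 2π × 0.3205 = 2.01 s.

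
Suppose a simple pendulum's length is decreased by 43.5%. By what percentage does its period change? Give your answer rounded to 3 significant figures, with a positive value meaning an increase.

-24.8%

T ∝ √L, so T'/T = √(0.5650) = 0.7517.
Percentage change in T = (0.7517 − 1) × 100% = -24.8%.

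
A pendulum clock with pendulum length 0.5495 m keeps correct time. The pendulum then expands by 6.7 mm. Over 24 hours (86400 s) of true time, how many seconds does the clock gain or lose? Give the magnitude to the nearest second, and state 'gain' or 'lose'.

lose 522 s

T ∝ √L, so T'/T = √(0.55620/0.5495) = 1.00608.
In 86400 s of true time the clock registers 86400/1.00608 = 85878.0 s, so it loses 522 s.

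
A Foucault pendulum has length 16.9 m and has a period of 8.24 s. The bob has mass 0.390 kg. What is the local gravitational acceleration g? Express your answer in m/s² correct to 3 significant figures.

9.83 m/s²

From T = 2π√(L/g), g = 4π²L/T² = 4π² × 16.9/8.240² = 9.83 m/s².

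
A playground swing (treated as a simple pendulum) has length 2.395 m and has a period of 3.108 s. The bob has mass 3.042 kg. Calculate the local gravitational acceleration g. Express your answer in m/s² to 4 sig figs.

9.788 m/s²

From T = 2π√(L/g), g = 4π²L/T² = 4π² × 2.395/3.1080² = 9.788 m/s².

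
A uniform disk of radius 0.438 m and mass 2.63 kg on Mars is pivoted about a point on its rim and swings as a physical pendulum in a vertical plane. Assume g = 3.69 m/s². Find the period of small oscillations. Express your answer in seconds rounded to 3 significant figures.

I_cm = ½mr² = 0.2523 kg·m². The pivot is at distance d = 0.438 m from the centre of mass.
By the parallel-axis theorem, I = I_cm + md² = 0.2523 + 0.5045 = 0.7568 kg·m².
T = 2π√(I/(mgd)) = 2π√(0.7568/(2.63 × 3.69 × 0.438)) = 2.65 s.

2.65 s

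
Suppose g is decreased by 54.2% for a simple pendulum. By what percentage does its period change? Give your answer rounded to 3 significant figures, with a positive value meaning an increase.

47.8%

T ∝ 1/√g, so T'/T = 1/√(0.4580) = 1.478.
Percentage change in T = (1.478 − 1) × 100% = 47.8%.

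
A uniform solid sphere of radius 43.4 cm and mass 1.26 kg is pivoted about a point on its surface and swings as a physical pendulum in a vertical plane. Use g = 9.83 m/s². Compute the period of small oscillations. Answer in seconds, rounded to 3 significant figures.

1.56 s

I_cm = (2/5)mr² = 0.09493 kg·m². The pivot is at distance d = 0.434 m from the centre of mass.
By the parallel-axis theorem, I = I_cm + md² = 0.09493 + 0.2373 = 0.3323 kg·m².
T = 2π√(I/(mgd)) = 2π√(0.3323/(1.26 × 9.83 × 0.434)) = 1.56 s.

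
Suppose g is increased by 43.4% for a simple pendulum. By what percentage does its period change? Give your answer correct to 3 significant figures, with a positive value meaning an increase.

-16.5%

T ∝ 1/√g, so T'/T = 1/√(1.434) = 0.8351.
Percentage change in T = (0.8351 − 1) × 100% = -16.5%.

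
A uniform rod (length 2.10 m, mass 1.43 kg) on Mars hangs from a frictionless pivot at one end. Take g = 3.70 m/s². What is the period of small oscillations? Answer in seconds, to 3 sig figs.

3.86 s

For a physical pendulum T = 2π√(I/(mgd)), with d = 1.050 m from pivot to centre of mass.
I_cm = mL²/12 = 1.43 × 2.10²/12 = 0.5255 kg·m²; I = I_cm + md² = 0.5255 + 1.43 × 1.050² = 2.102 kg·m².
T = 2π√(2.102/(1.43 × 3.70 × 1.050)) = 3.86 s.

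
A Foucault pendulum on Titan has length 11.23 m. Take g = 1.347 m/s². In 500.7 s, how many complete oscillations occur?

27

T = 2π√(L/g) = 2π√(11.23/1.347) = 18.142 s.
Number of complete oscillations = ⌊500.7/18.142⌋ = ⌊27.599⌋ = 27.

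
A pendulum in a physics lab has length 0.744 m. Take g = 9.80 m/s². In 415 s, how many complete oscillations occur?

T = 2π√(L/g) = 2π√(0.744/9.80) = 1.731 s.
Number of complete oscillations = ⌊415/1.731⌋ = ⌊239.7⌋ = 239.

239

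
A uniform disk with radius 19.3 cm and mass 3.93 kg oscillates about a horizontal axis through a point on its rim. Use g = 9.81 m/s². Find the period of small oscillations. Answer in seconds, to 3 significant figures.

1.08 s

I_cm = ½mr² = 0.07319 kg·m². The pivot is at distance d = 0.193 m from the centre of mass.
By the parallel-axis theorem, I = I_cm + md² = 0.07319 + 0.1464 = 0.2196 kg·m².
T = 2π√(I/(mgd)) = 2π√(0.2196/(3.93 × 9.81 × 0.193)) = 1.08 s.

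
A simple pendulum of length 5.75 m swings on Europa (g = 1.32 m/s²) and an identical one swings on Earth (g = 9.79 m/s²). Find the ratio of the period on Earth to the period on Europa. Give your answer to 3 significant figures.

0.367

T ∝ 1/√g, so T₂/T₁ = √(g₁/g₂) = √(1.32/9.79) = 0.367.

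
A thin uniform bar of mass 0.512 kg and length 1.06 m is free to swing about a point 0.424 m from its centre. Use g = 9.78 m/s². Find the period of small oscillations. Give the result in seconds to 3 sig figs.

For a physical pendulum T = 2π√(I/(mgd)), with d = 0.4240 m from pivot to centre of mass.
I_cm = mL²/12 = 0.512 × 1.06²/12 = 0.04794 kg·m²; I = I_cm + md² = 0.04794 + 0.512 × 0.4240² = 0.1400 kg·m².
T = 2π√(0.1400/(0.512 × 9.78 × 0.4240)) = 1.61 s.

1.61 s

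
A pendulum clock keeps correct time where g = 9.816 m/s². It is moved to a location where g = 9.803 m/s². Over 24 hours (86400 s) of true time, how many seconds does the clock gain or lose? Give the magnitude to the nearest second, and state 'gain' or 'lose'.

The clock's period scales as T ∝ 1/√g, so T'/T = √(9.816/9.803) = 1.00066.
In 86400 s of true time the clock registers 86400/1.00066 = 86342.8 s, so it loses 57 s.

lose 57 s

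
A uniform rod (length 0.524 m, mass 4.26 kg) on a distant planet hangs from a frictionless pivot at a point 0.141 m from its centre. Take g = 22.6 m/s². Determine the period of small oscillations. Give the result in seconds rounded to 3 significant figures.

0.728 s

For a physical pendulum T = 2π√(I/(mgd)), with d = 0.1410 m from pivot to centre of mass.
I_cm = mL²/12 = 4.26 × 0.524²/12 = 0.09747 kg·m²; I = I_cm + md² = 0.09747 + 4.26 × 0.1410² = 0.1822 kg·m².
T = 2π√(0.1822/(4.26 × 22.6 × 0.1410)) = 0.728 s.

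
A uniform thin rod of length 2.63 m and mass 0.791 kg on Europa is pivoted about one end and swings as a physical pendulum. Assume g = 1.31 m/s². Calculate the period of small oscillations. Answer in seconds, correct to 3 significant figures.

For a physical pendulum T = 2π√(I/(mgd)), with d = 1.315 m from pivot to centre of mass.
I_cm = mL²/12 = 0.791 × 2.63²/12 = 0.4559 kg·m²; I = I_cm + md² = 0.4559 + 0.791 × 1.315² = 1.824 kg·m².
T = 2π√(1.824/(0.791 × 1.31 × 1.315)) = 7.27 s.

7.27 s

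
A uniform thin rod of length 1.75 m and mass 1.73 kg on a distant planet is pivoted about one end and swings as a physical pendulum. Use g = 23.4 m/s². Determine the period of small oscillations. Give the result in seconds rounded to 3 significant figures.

1.40 s

For a physical pendulum T = 2π√(I/(mgd)), with d = 0.8750 m from pivot to centre of mass.
I_cm = mL²/12 = 1.73 × 1.75²/12 = 0.4415 kg·m²; I = I_cm + md² = 0.4415 + 1.73 × 0.8750² = 1.766 kg·m².
T = 2π√(1.766/(1.73 × 23.4 × 0.8750)) = 1.40 s.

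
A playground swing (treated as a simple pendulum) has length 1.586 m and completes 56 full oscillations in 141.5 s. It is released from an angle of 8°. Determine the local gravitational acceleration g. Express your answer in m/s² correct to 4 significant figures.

9.807 m/s²

T = 141.5/56 = 2.5268 s.
From T = 2π√(L/g), g = 4π²L/T² = 4π² × 1.586/2.5268² = 9.807 m/s².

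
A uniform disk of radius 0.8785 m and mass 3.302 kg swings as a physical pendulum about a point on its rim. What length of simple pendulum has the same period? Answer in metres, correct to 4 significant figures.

The equivalent simple-pendulum length is L_eq = I/(md), where I is about the pivot and d = 0.87850 m.
I_cm = ½mR² = 1.2742 kg·m², so I = I_cm + md² = 1.2742 + 2.5484 = 3.8225 kg·m².
L_eq = 3.8225/(3.302 × 0.87850) = 1.318 m.

1.318 m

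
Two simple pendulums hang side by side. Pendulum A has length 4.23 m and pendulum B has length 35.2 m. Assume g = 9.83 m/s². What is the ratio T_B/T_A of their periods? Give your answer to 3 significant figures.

2.88

T ∝ √L, so T_B/T_A = √(L_B/L_A) = √(35.2/4.23) = 2.88.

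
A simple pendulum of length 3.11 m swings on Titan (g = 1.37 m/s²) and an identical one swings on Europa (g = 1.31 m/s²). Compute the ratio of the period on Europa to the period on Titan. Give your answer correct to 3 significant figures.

T ∝ 1/√g, so T₂/T₁ = √(g₁/g₂) = √(1.37/1.31) = 1.02.

1.02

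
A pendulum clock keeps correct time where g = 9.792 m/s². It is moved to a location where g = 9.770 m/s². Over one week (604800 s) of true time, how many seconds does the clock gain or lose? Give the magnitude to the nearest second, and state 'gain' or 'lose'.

The clock's period scales as T ∝ 1/√g, so T'/T = √(9.792/9.770) = 1.00113.
In 604800 s of true time the clock registers 604800/1.00113 = 604120.2 s, so it loses 680 s.

lose 680 s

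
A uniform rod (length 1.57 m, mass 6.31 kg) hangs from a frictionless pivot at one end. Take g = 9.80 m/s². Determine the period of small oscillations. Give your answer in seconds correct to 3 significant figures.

For a physical pendulum T = 2π√(I/(mgd)), with d = 0.7850 m from pivot to centre of mass.
I_cm = mL²/12 = 6.31 × 1.57²/12 = 1.296 kg·m²; I = I_cm + md² = 1.296 + 6.31 × 0.7850² = 5.185 kg·m².
T = 2π√(5.185/(6.31 × 9.80 × 0.7850)) = 2.05 s.

2.05 s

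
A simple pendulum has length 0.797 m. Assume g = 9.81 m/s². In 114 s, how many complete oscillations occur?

T = 2π√(L/g) = 2π√(0.797/9.81) = 1.791 s.
Number of complete oscillations = ⌊114/1.791⌋ = ⌊63.65⌋ = 63.

63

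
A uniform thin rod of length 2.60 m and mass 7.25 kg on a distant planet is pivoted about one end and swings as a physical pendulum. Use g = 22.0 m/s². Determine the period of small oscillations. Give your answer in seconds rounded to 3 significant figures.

1.76 s

For a physical pendulum T = 2π√(I/(mgd)), with d = 1.300 m from pivot to centre of mass.
I_cm = mL²/12 = 7.25 × 2.60²/12 = 4.084 kg·m²; I = I_cm + md² = 4.084 + 7.25 × 1.300² = 16.34 kg·m².
T = 2π√(16.34/(7.25 × 22.0 × 1.300)) = 1.76 s.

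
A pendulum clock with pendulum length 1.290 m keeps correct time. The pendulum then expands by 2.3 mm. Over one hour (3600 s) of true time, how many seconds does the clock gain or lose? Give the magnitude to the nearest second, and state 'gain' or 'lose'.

lose 3 s

T ∝ √L, so T'/T = √(1.29230/1.290) = 1.00089.
In 3600 s of true time the clock registers 3600/1.00089 = 3596.8 s, so it loses 3 s.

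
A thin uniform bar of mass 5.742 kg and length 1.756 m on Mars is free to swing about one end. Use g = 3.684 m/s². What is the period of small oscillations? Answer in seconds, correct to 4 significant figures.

3.542 s

For a physical pendulum T = 2π√(I/(mgd)), with d = 0.87800 m from pivot to centre of mass.
I_cm = mL²/12 = 5.742 × 1.756²/12 = 1.4755 kg·m²; I = I_cm + md² = 1.4755 + 5.742 × 0.87800² = 5.9019 kg·m².
T = 2π√(5.9019/(5.742 × 3.684 × 0.87800)) = 3.542 s.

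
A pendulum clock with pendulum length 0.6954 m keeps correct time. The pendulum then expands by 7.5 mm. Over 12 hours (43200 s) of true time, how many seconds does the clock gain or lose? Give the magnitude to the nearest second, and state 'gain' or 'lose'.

T ∝ √L, so T'/T = √(0.70290/0.6954) = 1.00538.
In 43200 s of true time the clock registers 43200/1.00538 = 42968.9 s, so it loses 231 s.

lose 231 s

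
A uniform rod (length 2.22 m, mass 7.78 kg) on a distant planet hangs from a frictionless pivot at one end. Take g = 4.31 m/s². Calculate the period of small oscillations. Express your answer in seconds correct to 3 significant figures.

3.68 s

For a physical pendulum T = 2π√(I/(mgd)), with d = 1.110 m from pivot to centre of mass.
I_cm = mL²/12 = 7.78 × 2.22²/12 = 3.195 kg·m²; I = I_cm + md² = 3.195 + 7.78 × 1.110² = 12.78 kg·m².
T = 2π√(12.78/(7.78 × 4.31 × 1.110)) = 3.68 s.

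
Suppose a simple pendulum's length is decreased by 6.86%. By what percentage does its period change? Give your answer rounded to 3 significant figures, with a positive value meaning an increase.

T ∝ √L, so T'/T = √(0.9314) = 0.9651.
Percentage change in T = (0.9651 − 1) × 100% = -3.49%.

-3.49%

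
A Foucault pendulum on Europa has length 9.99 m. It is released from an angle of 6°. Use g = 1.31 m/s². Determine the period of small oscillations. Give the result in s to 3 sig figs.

17.4 s

T = 2π√(L/g) = 2π√(9.99/1.31) = 2π × 2.762 = 17.4 s.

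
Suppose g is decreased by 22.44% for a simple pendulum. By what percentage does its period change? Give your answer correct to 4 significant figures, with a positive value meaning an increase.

T ∝ 1/√g, so T'/T = 1/√(0.77560) = 1.1355.
Percentage change in T = (1.1355 − 1) × 100% = 13.55%.

13.55%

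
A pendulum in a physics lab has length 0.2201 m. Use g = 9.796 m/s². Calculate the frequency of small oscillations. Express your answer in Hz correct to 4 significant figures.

1.062 Hz

T = 2π√(L/g) = 2π√(0.2201/9.796) = 0.94181 s, so f = 1/T = 1.062 Hz.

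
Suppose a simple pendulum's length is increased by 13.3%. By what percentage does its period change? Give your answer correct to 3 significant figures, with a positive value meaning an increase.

T ∝ √L, so T'/T = √(1.133) = 1.064.
Percentage change in T = (1.064 − 1) × 100% = 6.44%.

6.44%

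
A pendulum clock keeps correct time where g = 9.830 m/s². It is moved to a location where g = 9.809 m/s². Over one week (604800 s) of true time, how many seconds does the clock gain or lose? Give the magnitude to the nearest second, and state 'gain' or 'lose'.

lose 646 s

The clock's period scales as T ∝ 1/√g, so T'/T = √(9.830/9.809) = 1.00107.
In 604800 s of true time the clock registers 604800/1.00107 = 604153.6 s, so it loses 646 s.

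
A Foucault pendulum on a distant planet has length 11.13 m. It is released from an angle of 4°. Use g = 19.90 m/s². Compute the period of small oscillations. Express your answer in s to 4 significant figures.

T = 2π√(L/g) = 2π√(11.13/19.90) = 2π × 0.74786 = 4.699 s.

4.699 s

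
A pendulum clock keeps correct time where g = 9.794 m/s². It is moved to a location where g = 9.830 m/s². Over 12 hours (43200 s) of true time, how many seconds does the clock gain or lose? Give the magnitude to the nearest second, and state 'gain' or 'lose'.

gain 79 s

The clock's period scales as T ∝ 1/√g, so T'/T = √(9.794/9.830) = 0.998167.
In 43200 s of true time the clock registers 43200/0.998167 = 43279.3 s, so it gains 79 s.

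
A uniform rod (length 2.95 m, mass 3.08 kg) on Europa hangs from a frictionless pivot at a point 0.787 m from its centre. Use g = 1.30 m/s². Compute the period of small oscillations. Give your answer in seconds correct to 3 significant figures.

For a physical pendulum T = 2π√(I/(mgd)), with d = 0.7870 m from pivot to centre of mass.
I_cm = mL²/12 = 3.08 × 2.95²/12 = 2.234 kg·m²; I = I_cm + md² = 2.234 + 3.08 × 0.7870² = 4.141 kg·m².
T = 2π√(4.141/(3.08 × 1.30 × 0.7870)) = 7.20 s.

7.20 s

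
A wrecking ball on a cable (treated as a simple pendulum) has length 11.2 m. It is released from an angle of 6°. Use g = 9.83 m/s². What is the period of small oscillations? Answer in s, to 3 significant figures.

6.71 s

T = 2π√(L/g) = 2π√(11.2/9.83) = 2π × 1.067 = 6.71 s.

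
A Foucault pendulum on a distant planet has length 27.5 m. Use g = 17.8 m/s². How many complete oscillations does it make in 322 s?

T = 2π√(L/g) = 2π√(27.5/17.8) = 7.810 s.
Number of complete oscillations = ⌊322/7.810⌋ = ⌊41.23⌋ = 41.

41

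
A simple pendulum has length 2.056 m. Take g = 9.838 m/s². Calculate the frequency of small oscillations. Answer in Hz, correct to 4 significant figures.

T = 2π√(L/g) = 2π√(2.056/9.838) = 2.8724 s, so f = 1/T = 0.3481 Hz.

0.3481 Hz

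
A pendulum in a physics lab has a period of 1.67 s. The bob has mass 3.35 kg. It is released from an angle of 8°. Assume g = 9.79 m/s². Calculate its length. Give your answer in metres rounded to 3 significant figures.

0.692 m

From T = 2π√(L/g), L = gT²/(4π²) = 9.79 × 1.670²/(4π²) = 0.692 m.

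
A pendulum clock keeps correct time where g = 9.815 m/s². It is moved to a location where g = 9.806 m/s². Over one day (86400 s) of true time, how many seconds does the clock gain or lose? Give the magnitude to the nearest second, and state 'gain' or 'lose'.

lose 40 s

The clock's period scales as T ∝ 1/√g, so T'/T = √(9.815/9.806) = 1.00046.
In 86400 s of true time the clock registers 86400/1.00046 = 86360.4 s, so it loses 40 s.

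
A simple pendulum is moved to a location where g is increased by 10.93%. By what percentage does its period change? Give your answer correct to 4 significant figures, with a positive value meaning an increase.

T ∝ 1/√g, so T'/T = 1/√(1.1093) = 0.94946.
Percentage change in T = (0.94946 − 1) × 100% = -5.054%.

-5.054%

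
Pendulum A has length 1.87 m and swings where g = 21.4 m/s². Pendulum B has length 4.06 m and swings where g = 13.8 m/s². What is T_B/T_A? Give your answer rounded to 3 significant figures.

1.83

T = 2π√(L/g), so T_B/T_A = √((L_B/g_B)/(L_A/g_A)) = √((4.06/13.8)/(1.87/21.4)) = 1.83.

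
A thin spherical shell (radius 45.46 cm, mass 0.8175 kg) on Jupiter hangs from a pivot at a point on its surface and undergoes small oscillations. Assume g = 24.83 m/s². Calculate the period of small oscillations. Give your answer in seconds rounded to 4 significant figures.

1.098 s

I_cm = (2/3)mr² = 0.11263 kg·m². The pivot is at distance d = 0.4546 m from the centre of mass.
By the parallel-axis theorem, I = I_cm + md² = 0.11263 + 0.16895 = 0.28158 kg·m².
T = 2π√(I/(mgd)) = 2π√(0.28158/(0.8175 × 24.83 × 0.4546)) = 1.098 s.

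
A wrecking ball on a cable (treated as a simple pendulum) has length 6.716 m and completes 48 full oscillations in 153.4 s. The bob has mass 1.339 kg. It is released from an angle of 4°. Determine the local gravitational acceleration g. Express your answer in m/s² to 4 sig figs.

25.96 m/s²

T = 153.4/48 = 3.1958 s.
From T = 2π√(L/g), g = 4π²L/T² = 4π² × 6.716/3.1958² = 25.96 m/s².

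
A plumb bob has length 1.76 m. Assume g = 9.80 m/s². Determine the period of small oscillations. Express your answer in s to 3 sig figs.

T = 2π√(L/g) = 2π√(1.76/9.80) = 2π × 0.4238 = 2.66 s.

2.66 s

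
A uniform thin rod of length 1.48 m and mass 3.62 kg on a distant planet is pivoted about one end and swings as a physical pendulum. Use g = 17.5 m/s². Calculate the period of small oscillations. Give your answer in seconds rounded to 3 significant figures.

1.49 s

For a physical pendulum T = 2π√(I/(mgd)), with d = 0.7400 m from pivot to centre of mass.
I_cm = mL²/12 = 3.62 × 1.48²/12 = 0.6608 kg·m²; I = I_cm + md² = 0.6608 + 3.62 × 0.7400² = 2.643 kg·m².
T = 2π√(2.643/(3.62 × 17.5 × 0.7400)) = 1.49 s.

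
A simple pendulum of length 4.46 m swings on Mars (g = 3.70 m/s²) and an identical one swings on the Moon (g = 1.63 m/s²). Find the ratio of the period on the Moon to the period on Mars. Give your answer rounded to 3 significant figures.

T ∝ 1/√g, so T₂/T₁ = √(g₁/g₂) = √(3.70/1.63) = 1.51.

1.51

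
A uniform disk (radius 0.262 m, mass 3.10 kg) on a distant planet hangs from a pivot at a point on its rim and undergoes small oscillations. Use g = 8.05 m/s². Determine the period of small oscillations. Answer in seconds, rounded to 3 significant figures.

I_cm = ½mr² = 0.1064 kg·m². The pivot is at distance d = 0.262 m from the centre of mass.
By the parallel-axis theorem, I = I_cm + md² = 0.1064 + 0.2128 = 0.3192 kg·m².
T = 2π√(I/(mgd)) = 2π√(0.3192/(3.10 × 8.05 × 0.262)) = 1.39 s.

1.39 s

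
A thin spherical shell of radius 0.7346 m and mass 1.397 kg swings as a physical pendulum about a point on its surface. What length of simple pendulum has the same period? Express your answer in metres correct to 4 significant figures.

1.224 m

The equivalent simple-pendulum length is L_eq = I/(md), where I is about the pivot and d = 0.73460 m.
I_cm = (2/3)mR² = 0.50258 kg·m², so I = I_cm + md² = 0.50258 + 0.75387 = 1.2565 kg·m².
L_eq = 1.2565/(1.397 × 0.73460) = 1.224 m.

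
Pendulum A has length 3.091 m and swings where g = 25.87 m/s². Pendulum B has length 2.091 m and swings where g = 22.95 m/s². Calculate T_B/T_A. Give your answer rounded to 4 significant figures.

T = 2π√(L/g), so T_B/T_A = √((L_B/g_B)/(L_A/g_A)) = √((2.091/22.95)/(3.091/25.87)) = 0.8732.

0.8732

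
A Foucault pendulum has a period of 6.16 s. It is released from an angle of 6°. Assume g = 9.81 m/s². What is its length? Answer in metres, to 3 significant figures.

9.43 m

From T = 2π√(L/g), L = gT²/(4π²) = 9.81 × 6.160²/(4π²) = 9.43 m.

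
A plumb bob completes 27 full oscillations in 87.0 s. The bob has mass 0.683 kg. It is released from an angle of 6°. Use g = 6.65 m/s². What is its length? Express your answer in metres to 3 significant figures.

T = 87.0/27 = 3.222 s.
From T = 2π√(L/g), L = gT²/(4π²) = 6.65 × 3.222²/(4π²) = 1.75 m.

1.75 m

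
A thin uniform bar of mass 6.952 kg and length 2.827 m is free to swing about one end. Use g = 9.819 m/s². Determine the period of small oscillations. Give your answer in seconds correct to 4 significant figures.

For a physical pendulum T = 2π√(I/(mgd)), with d = 1.4135 m from pivot to centre of mass.
I_cm = mL²/12 = 6.952 × 2.827²/12 = 4.6300 kg·m²; I = I_cm + md² = 4.6300 + 6.952 × 1.4135² = 18.520 kg·m².
T = 2π√(18.520/(6.952 × 9.819 × 1.4135)) = 2.753 s.

2.753 s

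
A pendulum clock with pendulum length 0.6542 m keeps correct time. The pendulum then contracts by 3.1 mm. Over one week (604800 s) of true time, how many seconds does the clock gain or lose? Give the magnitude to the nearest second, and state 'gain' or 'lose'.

T ∝ √L, so T'/T = √(0.65110/0.6542) = 0.997628.
In 604800 s of true time the clock registers 604800/0.997628 = 606238.1 s, so it gains 1438 s.

gain 1438 s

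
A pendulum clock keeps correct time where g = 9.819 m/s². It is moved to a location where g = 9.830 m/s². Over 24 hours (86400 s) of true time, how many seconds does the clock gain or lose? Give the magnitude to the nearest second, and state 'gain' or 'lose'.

The clock's period scales as T ∝ 1/√g, so T'/T = √(9.819/9.830) = 0.999440.
In 86400 s of true time the clock registers 86400/0.999440 = 86448.4 s, so it gains 48 s.

gain 48 s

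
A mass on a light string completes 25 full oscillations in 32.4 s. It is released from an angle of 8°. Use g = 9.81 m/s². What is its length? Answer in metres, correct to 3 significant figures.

0.417 m

T = 32.4/25 = 1.296 s.
From T = 2π√(L/g), L = gT²/(4π²) = 9.81 × 1.296²/(4π²) = 0.417 m.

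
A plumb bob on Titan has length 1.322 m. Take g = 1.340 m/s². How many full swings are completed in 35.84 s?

5

T = 2π√(L/g) = 2π√(1.322/1.340) = 6.2408 s.
Number of complete oscillations = ⌊35.84/6.2408⌋ = ⌊5.7428⌋ = 5.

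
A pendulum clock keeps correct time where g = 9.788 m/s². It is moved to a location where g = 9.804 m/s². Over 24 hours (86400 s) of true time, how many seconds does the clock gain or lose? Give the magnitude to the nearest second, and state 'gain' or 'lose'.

The clock's period scales as T ∝ 1/√g, so T'/T = √(9.788/9.804) = 0.999184.
In 86400 s of true time the clock registers 86400/0.999184 = 86470.6 s, so it gains 71 s.

gain 71 s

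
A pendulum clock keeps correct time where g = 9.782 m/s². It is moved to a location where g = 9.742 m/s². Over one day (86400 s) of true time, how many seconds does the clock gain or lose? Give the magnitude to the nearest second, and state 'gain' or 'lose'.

The clock's period scales as T ∝ 1/√g, so T'/T = √(9.782/9.742) = 1.00205.
In 86400 s of true time the clock registers 86400/1.00205 = 86223.2 s, so it loses 177 s.

lose 177 s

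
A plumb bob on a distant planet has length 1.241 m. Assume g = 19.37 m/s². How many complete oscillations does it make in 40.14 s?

25

T = 2π√(L/g) = 2π√(1.241/19.37) = 1.5904 s.
Number of complete oscillations = ⌊40.14/1.5904⌋ = ⌊25.239⌋ = 25.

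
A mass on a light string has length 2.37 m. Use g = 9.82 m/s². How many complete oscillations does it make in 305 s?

T = 2π√(L/g) = 2π√(2.37/9.82) = 3.087 s.
Number of complete oscillations = ⌊305/3.087⌋ = ⌊98.81⌋ = 98.

98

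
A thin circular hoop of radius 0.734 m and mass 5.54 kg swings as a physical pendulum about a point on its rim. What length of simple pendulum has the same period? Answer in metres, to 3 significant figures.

1.47 m

The equivalent simple-pendulum length is L_eq = I/(md), where I is about the pivot and d = 0.7340 m.
I_cm = mR² = 2.985 kg·m², so I = I_cm + md² = 2.985 + 2.985 = 5.969 kg·m².
L_eq = 5.969/(5.54 × 0.7340) = 1.47 m.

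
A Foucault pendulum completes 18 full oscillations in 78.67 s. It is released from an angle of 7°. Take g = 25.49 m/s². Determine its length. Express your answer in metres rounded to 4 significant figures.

12.33 m

T = 78.67/18 = 4.3706 s.
From T = 2π√(L/g), L = gT²/(4π²) = 25.49 × 4.3706²/(4π²) = 12.33 m.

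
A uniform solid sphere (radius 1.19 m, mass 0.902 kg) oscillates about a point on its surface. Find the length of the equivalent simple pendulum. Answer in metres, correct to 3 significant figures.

The equivalent simple-pendulum length is L_eq = I/(md), where I is about the pivot and d = 1.190 m.
I_cm = (2/5)mR² = 0.5109 kg·m², so I = I_cm + md² = 0.5109 + 1.277 = 1.788 kg·m².
L_eq = 1.788/(0.902 × 1.190) = 1.67 m.

1.67 m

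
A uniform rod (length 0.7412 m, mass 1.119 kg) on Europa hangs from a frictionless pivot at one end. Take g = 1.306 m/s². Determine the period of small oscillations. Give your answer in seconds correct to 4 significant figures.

3.865 s

For a physical pendulum T = 2π√(I/(mgd)), with d = 0.37060 m from pivot to centre of mass.
I_cm = mL²/12 = 1.119 × 0.7412²/12 = 0.051229 kg·m²; I = I_cm + md² = 0.051229 + 1.119 × 0.37060² = 0.20492 kg·m².
T = 2π√(0.20492/(1.119 × 1.306 × 0.37060)) = 3.865 s.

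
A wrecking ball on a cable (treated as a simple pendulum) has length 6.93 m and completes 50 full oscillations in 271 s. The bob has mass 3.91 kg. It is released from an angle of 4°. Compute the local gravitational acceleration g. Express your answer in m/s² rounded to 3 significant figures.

T = 271/50 = 5.420 s.
From T = 2π√(L/g), g = 4π²L/T² = 4π² × 6.93/5.420² = 9.31 m/s².

9.31 m/s²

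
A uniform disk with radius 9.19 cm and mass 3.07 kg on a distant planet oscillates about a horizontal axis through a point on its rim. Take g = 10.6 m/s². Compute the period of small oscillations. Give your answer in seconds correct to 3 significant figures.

0.717 s

I_cm = ½mr² = 0.01296 kg·m². The pivot is at distance d = 0.0919 m from the centre of mass.
By the parallel-axis theorem, I = I_cm + md² = 0.01296 + 0.02593 = 0.03889 kg·m².
T = 2π√(I/(mgd)) = 2π√(0.03889/(3.07 × 10.6 × 0.0919)) = 0.717 s.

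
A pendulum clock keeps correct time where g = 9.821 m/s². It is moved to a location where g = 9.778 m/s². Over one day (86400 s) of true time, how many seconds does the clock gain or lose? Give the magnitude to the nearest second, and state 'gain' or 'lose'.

lose 189 s

The clock's period scales as T ∝ 1/√g, so T'/T = √(9.821/9.778) = 1.00220.
In 86400 s of true time the clock registers 86400/1.00220 = 86210.6 s, so it loses 189 s.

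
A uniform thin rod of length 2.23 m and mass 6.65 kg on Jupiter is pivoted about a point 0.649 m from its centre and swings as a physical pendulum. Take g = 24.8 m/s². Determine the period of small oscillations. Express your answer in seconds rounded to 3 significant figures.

For a physical pendulum T = 2π√(I/(mgd)), with d = 0.6490 m from pivot to centre of mass.
I_cm = mL²/12 = 6.65 × 2.23²/12 = 2.756 kg·m²; I = I_cm + md² = 2.756 + 6.65 × 0.6490² = 5.557 kg·m².
T = 2π√(5.557/(6.65 × 24.8 × 0.6490)) = 1.43 s.

1.43 s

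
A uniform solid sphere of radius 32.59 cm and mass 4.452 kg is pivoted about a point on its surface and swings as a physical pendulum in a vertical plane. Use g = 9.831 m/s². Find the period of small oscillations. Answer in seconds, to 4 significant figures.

1.354 s

I_cm = (2/5)mr² = 0.18914 kg·m². The pivot is at distance d = 0.3259 m from the centre of mass.
By the parallel-axis theorem, I = I_cm + md² = 0.18914 + 0.47285 = 0.66199 kg·m².
T = 2π√(I/(mgd)) = 2π√(0.66199/(4.452 × 9.831 × 0.3259)) = 1.354 s.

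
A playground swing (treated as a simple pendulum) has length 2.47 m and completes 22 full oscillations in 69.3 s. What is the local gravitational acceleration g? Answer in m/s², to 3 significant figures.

T = 69.3/22 = 3.150 s.
From T = 2π√(L/g), g = 4π²L/T² = 4π² × 2.47/3.150² = 9.83 m/s².

9.83 m/s²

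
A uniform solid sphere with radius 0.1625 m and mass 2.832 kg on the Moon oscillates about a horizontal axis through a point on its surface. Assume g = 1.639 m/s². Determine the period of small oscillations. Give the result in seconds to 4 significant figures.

2.341 s

I_cm = (2/5)mr² = 0.029913 kg·m². The pivot is at distance d = 0.1625 m from the centre of mass.
By the parallel-axis theorem, I = I_cm + md² = 0.029913 + 0.074783 = 0.10470 kg·m².
T = 2π√(I/(mgd)) = 2π√(0.10470/(2.832 × 1.639 × 0.1625)) = 2.341 s.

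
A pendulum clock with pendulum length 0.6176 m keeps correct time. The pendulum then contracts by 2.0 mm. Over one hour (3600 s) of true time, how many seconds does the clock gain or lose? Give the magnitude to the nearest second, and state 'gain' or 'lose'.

gain 6 s

T ∝ √L, so T'/T = √(0.61560/0.6176) = 0.998380.
In 3600 s of true time the clock registers 3600/0.998380 = 3605.8 s, so it gains 6 s.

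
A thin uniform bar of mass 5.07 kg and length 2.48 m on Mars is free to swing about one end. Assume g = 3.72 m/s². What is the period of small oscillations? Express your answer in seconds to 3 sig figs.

For a physical pendulum T = 2π√(I/(mgd)), with d = 1.240 m from pivot to centre of mass.
I_cm = mL²/12 = 5.07 × 2.48²/12 = 2.599 kg·m²; I = I_cm + md² = 2.599 + 5.07 × 1.240² = 10.39 kg·m².
T = 2π√(10.39/(5.07 × 3.72 × 1.240)) = 4.19 s.

4.19 s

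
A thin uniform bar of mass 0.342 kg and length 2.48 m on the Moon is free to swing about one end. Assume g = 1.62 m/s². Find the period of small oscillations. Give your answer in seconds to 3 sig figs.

6.35 s

For a physical pendulum T = 2π√(I/(mgd)), with d = 1.240 m from pivot to centre of mass.
I_cm = mL²/12 = 0.342 × 2.48²/12 = 0.1753 kg·m²; I = I_cm + md² = 0.1753 + 0.342 × 1.240² = 0.7011 kg·m².
T = 2π√(0.7011/(0.342 × 1.62 × 1.240)) = 6.35 s.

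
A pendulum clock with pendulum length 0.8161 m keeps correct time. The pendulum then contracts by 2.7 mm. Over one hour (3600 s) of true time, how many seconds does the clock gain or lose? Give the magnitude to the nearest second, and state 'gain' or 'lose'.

gain 6 s

T ∝ √L, so T'/T = √(0.81340/0.8161) = 0.998344.
In 3600 s of true time the clock registers 3600/0.998344 = 3606.0 s, so it gains 6 s.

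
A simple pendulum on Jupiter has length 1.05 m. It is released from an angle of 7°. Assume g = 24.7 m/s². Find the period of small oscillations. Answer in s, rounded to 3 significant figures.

1.30 s

T = 2π√(L/g) = 2π√(1.05/24.7) = 2π × 0.2062 = 1.30 s.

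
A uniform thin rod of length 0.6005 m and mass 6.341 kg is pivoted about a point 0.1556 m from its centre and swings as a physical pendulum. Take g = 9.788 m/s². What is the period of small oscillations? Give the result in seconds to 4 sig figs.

For a physical pendulum T = 2π√(I/(mgd)), with d = 0.15560 m from pivot to centre of mass.
I_cm = mL²/12 = 6.341 × 0.6005²/12 = 0.19055 kg·m²; I = I_cm + md² = 0.19055 + 6.341 × 0.15560² = 0.34407 kg·m².
T = 2π√(0.34407/(6.341 × 9.788 × 0.15560)) = 1.186 s.

1.186 s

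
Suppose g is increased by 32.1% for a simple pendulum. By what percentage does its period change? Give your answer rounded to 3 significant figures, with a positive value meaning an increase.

-13.0%

T ∝ 1/√g, so T'/T = 1/√(1.321) = 0.8701.
Percentage change in T = (0.8701 − 1) × 100% = -13.0%.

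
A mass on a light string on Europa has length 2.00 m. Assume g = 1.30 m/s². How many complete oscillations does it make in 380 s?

48

T = 2π√(L/g) = 2π√(2.00/1.30) = 7.793 s.
Number of complete oscillations = ⌊380/7.793⌋ = ⌊48.76⌋ = 48.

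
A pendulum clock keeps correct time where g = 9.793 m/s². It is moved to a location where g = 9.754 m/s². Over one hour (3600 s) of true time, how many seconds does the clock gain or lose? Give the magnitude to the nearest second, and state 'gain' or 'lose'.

The clock's period scales as T ∝ 1/√g, so T'/T = √(9.793/9.754) = 1.00200.
In 3600 s of true time the clock registers 3600/1.00200 = 3592.8 s, so it loses 7 s.

lose 7 s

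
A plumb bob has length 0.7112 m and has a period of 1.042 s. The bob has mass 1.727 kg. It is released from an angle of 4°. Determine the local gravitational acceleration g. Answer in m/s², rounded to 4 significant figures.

25.86 m/s²

From T = 2π√(L/g), g = 4π²L/T² = 4π² × 0.7112/1.0420² = 25.86 m/s².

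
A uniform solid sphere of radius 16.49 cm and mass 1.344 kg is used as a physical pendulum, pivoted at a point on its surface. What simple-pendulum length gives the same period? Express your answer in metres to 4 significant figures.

0.2309 m

The equivalent simple-pendulum length is L_eq = I/(md), where I is about the pivot and d = 0.16490 m.
I_cm = (2/5)mR² = 0.014618 kg·m², so I = I_cm + md² = 0.014618 + 0.036546 = 0.051164 kg·m².
L_eq = 0.051164/(1.344 × 0.16490) = 0.2309 m.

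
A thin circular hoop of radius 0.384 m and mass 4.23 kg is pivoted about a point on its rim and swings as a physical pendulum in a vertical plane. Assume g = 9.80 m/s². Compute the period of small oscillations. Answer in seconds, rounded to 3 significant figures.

1.76 s

I_cm = mr² = 0.6237 kg·m². The pivot is at distance d = 0.384 m from the centre of mass.
By the parallel-axis theorem, I = I_cm + md² = 0.6237 + 0.6237 = 1.247 kg·m².
T = 2π√(I/(mgd)) = 2π√(1.247/(4.23 × 9.80 × 0.384)) = 1.76 s.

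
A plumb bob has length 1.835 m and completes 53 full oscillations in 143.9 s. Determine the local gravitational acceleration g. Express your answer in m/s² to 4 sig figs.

T = 143.9/53 = 2.7151 s.
From T = 2π√(L/g), g = 4π²L/T² = 4π² × 1.835/2.7151² = 9.827 m/s².

9.827 m/s²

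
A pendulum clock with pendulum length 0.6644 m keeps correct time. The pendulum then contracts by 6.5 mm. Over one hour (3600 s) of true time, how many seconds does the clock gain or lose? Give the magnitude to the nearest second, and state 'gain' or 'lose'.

gain 18 s

T ∝ √L, so T'/T = √(0.65790/0.6644) = 0.995096.
In 3600 s of true time the clock registers 3600/0.995096 = 3617.7 s, so it gains 18 s.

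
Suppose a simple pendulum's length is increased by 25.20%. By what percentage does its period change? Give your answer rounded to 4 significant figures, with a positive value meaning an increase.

T ∝ √L, so T'/T = √(1.2520) = 1.1189.
Percentage change in T = (1.1189 − 1) × 100% = 11.89%.

11.89%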